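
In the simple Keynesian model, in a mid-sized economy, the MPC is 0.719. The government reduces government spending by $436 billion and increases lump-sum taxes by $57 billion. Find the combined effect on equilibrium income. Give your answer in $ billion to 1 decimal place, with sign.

Expenditure multiplier = 1/(1 − MPC) = 1/(1 − 0.719) = 1/0.281 ≈ 3.559.
ΔG contributes k·ΔG = (−$436 billion) / 0.281 ≈ −$1,551.6 billion.
ΔT of +$57 billion changes first-round spending by −c·ΔT = −$40.983 billion, contributing k·(−c·ΔT) = (−$40.983 billion) / 0.281 ≈ −$145.8 billion.
Net ΔY = k(ΔG − c·ΔT) = (−$476.983 billion) / 0.281 ≈ −$1,697.4 billion.

−$1,697.4 billion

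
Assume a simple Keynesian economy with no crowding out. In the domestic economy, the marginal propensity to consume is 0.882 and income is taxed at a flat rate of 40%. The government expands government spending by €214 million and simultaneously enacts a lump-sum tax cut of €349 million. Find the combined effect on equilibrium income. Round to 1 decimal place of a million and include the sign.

+€1,108.4 million

Expenditure multiplier = 1/(1 − c(1−t)) = 1/(1 − 0.882×0.6) = 1/0.4708 ≈ 2.124.
ΔG contributes k·ΔG = (+€214 million) / 0.4708 ≈ +€454.5 million.
ΔT of −€349 million changes first-round spending by −c·ΔT = +€307.818 million, contributing k·(−c·ΔT) = (+€307.818 million) / 0.4708 ≈ +€653.8 million.
Net ΔY = k(ΔG − c·ΔT) = (+€521.818 million) / 0.4708 ≈ +€1,108.4 million.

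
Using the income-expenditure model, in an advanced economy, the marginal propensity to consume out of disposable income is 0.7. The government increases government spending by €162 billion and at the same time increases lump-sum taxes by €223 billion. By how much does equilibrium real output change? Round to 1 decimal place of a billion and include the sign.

+€19.7 billion

Expenditure multiplier = 1/(1 − MPC) = 1/(1 − 0.7) = 1/0.3 ≈ 3.333.
ΔG contributes k·ΔG = (+€162 billion) / 0.3 = +€540 billion.
ΔT of +€223 billion changes first-round spending by −c·ΔT = −€156.1 billion, contributing k·(−c·ΔT) = (−€156.1 billion) / 0.3 ≈ −€520.3 billion.
Net ΔY = k(ΔG − c·ΔT) = (+€5.9 billion) / 0.3 ≈ +€19.7 billion.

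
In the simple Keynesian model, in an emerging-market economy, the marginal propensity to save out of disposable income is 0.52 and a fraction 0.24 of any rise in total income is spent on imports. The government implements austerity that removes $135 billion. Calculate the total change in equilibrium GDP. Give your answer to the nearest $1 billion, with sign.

−$178 billion

MPC = 1 − MPS = 1 − 0.52 = 0.48.
Expenditure multiplier = 1/(1 − c + m) = 1/(1 − 0.48 + 0.24) = 1/0.76 ≈ 1.316.
ΔY = k × ΔG = (−$135 billion) / 0.76 ≈ −$178 billion.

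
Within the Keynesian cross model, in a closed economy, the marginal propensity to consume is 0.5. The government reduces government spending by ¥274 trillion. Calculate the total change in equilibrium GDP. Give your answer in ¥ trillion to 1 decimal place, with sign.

Government-spending multiplier = 1/(1 − MPC) = 1/(1 − 0.5) = 1/0.5 = 2.
ΔY = k × ΔG = (−¥274 trillion) / 0.5 = −¥548 trillion.

−¥548.0 trillion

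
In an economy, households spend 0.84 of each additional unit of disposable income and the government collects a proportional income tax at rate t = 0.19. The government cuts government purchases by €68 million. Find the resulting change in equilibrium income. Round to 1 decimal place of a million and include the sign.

−€212.8 million

Spending multiplier = 1/(1 − c(1−t)) = 1/(1 − 0.84×0.81) = 1/0.3196 ≈ 3.129.
ΔY = k × ΔG = (−€68 million) / 0.3196 ≈ −€212.8 million.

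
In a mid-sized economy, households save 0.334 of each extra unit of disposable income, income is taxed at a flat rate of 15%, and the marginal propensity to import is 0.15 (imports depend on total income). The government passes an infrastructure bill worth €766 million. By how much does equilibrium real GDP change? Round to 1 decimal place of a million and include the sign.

+€1,311.9 million

MPC = 1 − MPS = 1 − 0.334 = 0.666.
Spending multiplier = 1/(1 − c(1−t) + m) = 1/(1 − 0.666×0.85 + 0.15) = 1/0.5839 ≈ 1.713.
ΔY = k × ΔG = (+€766 million) / 0.5839 ≈ +€1,311.9 million.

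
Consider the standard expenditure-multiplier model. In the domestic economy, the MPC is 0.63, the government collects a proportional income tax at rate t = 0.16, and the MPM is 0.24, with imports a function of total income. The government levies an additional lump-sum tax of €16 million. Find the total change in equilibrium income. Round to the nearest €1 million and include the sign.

A lump-sum tax change of +€16 million shifts disposable income by −€16 million; first-round consumption changes by −c × ΔT = −0.63 × (+€16 million) = −€10.08 million.
Expenditure multiplier = 1/(1 − c(1−t) + m) = 1/(1 − 0.63×0.84 + 0.24) = 1/0.7108 ≈ 1.407.
The tax multiplier is −c × k ≈ −0.886, so ΔY = k × (−c·ΔT) = (−€10.08 million) / 0.7108 ≈ −€14 million.

−€14 million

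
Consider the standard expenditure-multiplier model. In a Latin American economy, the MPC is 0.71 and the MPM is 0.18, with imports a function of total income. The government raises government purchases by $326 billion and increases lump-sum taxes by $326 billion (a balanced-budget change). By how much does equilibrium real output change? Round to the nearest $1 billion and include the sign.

Expenditure multiplier = 1/(1 − c + m) = 1/(1 − 0.71 + 0.18) = 1/0.47 ≈ 2.128.
ΔG contributes k·ΔG = (+$326 billion) / 0.47 ≈ +$693.6 billion.
ΔT of +$326 billion changes first-round spending by −c·ΔT = −$231.46 billion, contributing k·(−c·ΔT) = (−$231.46 billion) / 0.47 ≈ −$492.5 billion.
Net ΔY = k(ΔG − c·ΔT) = (+$94.54 billion) / 0.47 ≈ +$201 billion.

+$201 billion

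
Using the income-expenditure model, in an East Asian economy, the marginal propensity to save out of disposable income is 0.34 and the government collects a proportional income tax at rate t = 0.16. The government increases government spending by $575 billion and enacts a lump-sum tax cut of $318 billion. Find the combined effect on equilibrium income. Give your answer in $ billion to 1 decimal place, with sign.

+$1,761.4 billion

MPC = 1 − MPS = 1 − 0.34 = 0.66.
Expenditure multiplier = 1/(1 − c(1−t)) = 1/(1 − 0.66×0.84) = 1/0.4456 ≈ 2.244.
ΔG contributes k·ΔG = (+$575 billion) / 0.4456 ≈ +$1,290.4 billion.
ΔT of −$318 billion changes first-round spending by −c·ΔT = +$209.88 billion, contributing k·(−c·ΔT) = (+$209.88 billion) / 0.4456 ≈ +$471 billion.
Net ΔY = k(ΔG − c·ΔT) = (+$784.88 billion) / 0.4456 ≈ +$1,761.4 billion.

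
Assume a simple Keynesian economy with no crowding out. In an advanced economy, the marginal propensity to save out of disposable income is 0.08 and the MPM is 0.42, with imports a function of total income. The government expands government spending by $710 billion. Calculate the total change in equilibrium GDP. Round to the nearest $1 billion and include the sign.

MPC = 1 − MPS = 1 − 0.08 = 0.92.
Spending multiplier = 1/(1 − c + m) = 1/(1 − 0.92 + 0.42) = 1/0.5 = 2.
ΔY = k × ΔG = (+$710 billion) / 0.5 = +$1,420 billion.

+$1,420 billion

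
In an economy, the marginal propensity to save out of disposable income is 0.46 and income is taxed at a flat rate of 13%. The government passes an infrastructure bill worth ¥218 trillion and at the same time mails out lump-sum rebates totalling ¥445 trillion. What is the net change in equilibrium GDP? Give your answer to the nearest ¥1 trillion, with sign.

MPC = 1 − MPS = 1 − 0.46 = 0.54.
Expenditure multiplier = 1/(1 − c(1−t)) = 1/(1 − 0.54×0.87) = 1/0.5302 ≈ 1.886.
ΔG contributes k·ΔG = (+¥218 trillion) / 0.5302 ≈ +¥411.2 trillion.
ΔT of −¥445 trillion changes first-round spending by −c·ΔT = +¥240.3 trillion, contributing k·(−c·ΔT) = (+¥240.3 trillion) / 0.5302 ≈ +¥453.2 trillion.
Net ΔY = k(ΔG − c·ΔT) = (+¥458.3 trillion) / 0.5302 ≈ +¥864 trillion.

+¥864 trillion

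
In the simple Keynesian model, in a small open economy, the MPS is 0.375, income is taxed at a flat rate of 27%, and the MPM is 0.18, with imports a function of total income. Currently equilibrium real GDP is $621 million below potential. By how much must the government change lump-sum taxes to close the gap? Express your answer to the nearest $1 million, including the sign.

−$719 million

MPC = 1 − MPS = 1 − 0.375 = 0.625.
Spending multiplier = 1/(1 − c(1−t) + m) = 1/(1 − 0.625×0.73 + 0.18) = 1/0.72375 ≈ 1.382.
Tax multiplier = −c·k = −0.625/0.72375 ≈ −0.864. Need ΔY = +$621 million, so ΔT = ΔY/(−c·k) = −(+$621 million) × 0.72375 / 0.625 ≈ −$719 million.
The government should cut lump-sum taxes by $719 million.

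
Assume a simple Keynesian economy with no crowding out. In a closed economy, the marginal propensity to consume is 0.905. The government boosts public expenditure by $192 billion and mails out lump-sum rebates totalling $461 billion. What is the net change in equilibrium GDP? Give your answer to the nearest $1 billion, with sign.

Expenditure multiplier = 1/(1 − MPC) = 1/(1 − 0.905) = 1/0.095 ≈ 10.526.
ΔG contributes k·ΔG = (+$192 billion) / 0.095 ≈ +$2,021.1 billion.
ΔT of −$461 billion changes first-round spending by −c·ΔT = +$417.205 billion, contributing k·(−c·ΔT) = (+$417.205 billion) / 0.095 ≈ +$4,391.6 billion.
Net ΔY = k(ΔG − c·ΔT) = (+$609.205 billion) / 0.095 ≈ +$6,413 billion.

+$6,413 billion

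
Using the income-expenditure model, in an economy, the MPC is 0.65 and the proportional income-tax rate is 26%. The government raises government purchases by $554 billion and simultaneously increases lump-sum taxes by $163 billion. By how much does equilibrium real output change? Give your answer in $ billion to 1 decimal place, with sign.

+$863.3 billion

Expenditure multiplier = 1/(1 − c(1−t)) = 1/(1 − 0.65×0.74) = 1/0.519 ≈ 1.927.
ΔG contributes k·ΔG = (+$554 billion) / 0.519 ≈ +$1,067.4 billion.
ΔT of +$163 billion changes first-round spending by −c·ΔT = −$105.95 billion, contributing k·(−c·ΔT) = (−$105.95 billion) / 0.519 ≈ −$204.1 billion.
Net ΔY = k(ΔG − c·ΔT) = (+$448.05 billion) / 0.519 ≈ +$863.3 billion.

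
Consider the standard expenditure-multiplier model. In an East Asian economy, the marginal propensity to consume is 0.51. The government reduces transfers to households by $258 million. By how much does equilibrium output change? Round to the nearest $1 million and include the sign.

The transfer change shifts disposable income by −$258 million, so first-round consumption changes by c·ΔTR = 0.51 × (−$258 million) = −$131.58 million.
Expenditure multiplier = 1/(1 − MPC) = 1/(1 − 0.51) = 1/0.49 ≈ 2.041.
The transfer multiplier is c × k ≈ 1.041, so ΔY = k × (c·ΔTR) = (−$131.58 million) / 0.49 ≈ −$269 million.

−$269 million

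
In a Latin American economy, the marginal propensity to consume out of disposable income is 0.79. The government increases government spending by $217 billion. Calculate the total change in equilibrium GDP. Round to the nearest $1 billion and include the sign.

+$1,033 billion

Government-spending multiplier = 1/(1 − MPC) = 1/(1 − 0.79) = 1/0.21 ≈ 4.762.
ΔY = k × ΔG = (+$217 billion) / 0.21 ≈ +$1,033 billion.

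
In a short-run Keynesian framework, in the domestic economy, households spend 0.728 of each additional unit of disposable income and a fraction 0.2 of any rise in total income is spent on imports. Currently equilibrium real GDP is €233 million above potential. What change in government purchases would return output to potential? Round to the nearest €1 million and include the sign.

Spending multiplier = 1/(1 − c + m) = 1/(1 − 0.728 + 0.2) = 1/0.472 ≈ 2.119.
Need ΔY = −€233 million, so ΔG = ΔY/k = (−€233 million) × 0.472 ≈ −€110 million.
The government should cut government purchases by €110 million.

−€110 million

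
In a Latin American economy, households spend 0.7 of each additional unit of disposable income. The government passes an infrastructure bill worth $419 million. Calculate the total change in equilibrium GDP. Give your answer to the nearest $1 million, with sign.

+$1,397 million

Government-spending multiplier = 1/(1 − MPC) = 1/(1 − 0.7) = 1/0.3 ≈ 3.333.
ΔY = k × ΔG = (+$419 million) / 0.3 ≈ +$1,397 million.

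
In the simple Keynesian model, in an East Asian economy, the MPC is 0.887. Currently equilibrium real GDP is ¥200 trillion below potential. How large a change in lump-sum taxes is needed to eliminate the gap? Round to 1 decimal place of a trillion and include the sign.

Spending multiplier = 1/(1 − MPC) = 1/(1 − 0.887) = 1/0.113 ≈ 8.85.
Tax multiplier = −c·k = −0.887/0.113 ≈ −7.85. Need ΔY = +¥200 trillion, so ΔT = ΔY/(−c·k) = −(+¥200 trillion) × 0.113 / 0.887 ≈ −¥25.5 trillion.
The government should cut lump-sum taxes by ¥25.5 trillion.

−¥25.5 trillion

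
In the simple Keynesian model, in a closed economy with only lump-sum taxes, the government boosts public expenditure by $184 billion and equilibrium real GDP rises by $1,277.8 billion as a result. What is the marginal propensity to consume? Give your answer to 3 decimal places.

0.856

Implied spending multiplier k = ΔY/ΔG = 1,277.8/184 ≈ 6.9446.
Since k = 1/(1 − MPC), MPC = 1 − 1/k = 1 − ΔG/ΔY = 1 − 184/1,277.8 ≈ 0.856.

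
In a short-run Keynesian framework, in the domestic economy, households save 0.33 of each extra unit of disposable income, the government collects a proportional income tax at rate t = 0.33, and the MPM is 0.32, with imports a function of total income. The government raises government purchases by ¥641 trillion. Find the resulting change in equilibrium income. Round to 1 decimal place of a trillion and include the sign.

MPC = 1 − MPS = 1 − 0.33 = 0.67.
Government-spending multiplier = 1/(1 − c(1−t) + m) = 1/(1 − 0.67×0.67 + 0.32) = 1/0.8711 ≈ 1.148.
ΔY = k × ΔG = (+¥641 trillion) / 0.8711 ≈ +¥735.9 trillion.

+¥735.9 trillion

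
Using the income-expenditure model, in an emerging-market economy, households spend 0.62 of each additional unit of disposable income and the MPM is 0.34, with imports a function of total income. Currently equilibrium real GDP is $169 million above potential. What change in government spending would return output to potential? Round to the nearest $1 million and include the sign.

Spending multiplier = 1/(1 − c + m) = 1/(1 − 0.62 + 0.34) = 1/0.72 ≈ 1.389.
Need ΔY = −$169 million, so ΔG = ΔY/k = (−$169 million) × 0.72 ≈ −$122 million.
The government should cut government spending by $122 million.

−$122 million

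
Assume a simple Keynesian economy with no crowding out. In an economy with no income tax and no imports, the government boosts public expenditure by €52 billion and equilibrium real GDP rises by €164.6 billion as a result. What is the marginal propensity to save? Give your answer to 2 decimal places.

Implied spending multiplier k = ΔY/ΔG = 164.6/52 ≈ 3.1654.
Since k = 1/(1 − MPC), MPC = 1 − 1/k = 1 − ΔG/ΔY = 1 − 52/164.6 ≈ 0.68.
MPS = 1 − MPC = 0.32.

0.32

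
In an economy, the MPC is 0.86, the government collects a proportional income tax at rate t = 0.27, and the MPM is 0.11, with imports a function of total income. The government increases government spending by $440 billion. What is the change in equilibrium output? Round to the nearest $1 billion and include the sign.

+$912 billion

Expenditure multiplier = 1/(1 − c(1−t) + m) = 1/(1 − 0.86×0.73 + 0.11) = 1/0.4822 ≈ 2.074.
ΔY = k × ΔG = (+$440 billion) / 0.4822 ≈ +$912 billion.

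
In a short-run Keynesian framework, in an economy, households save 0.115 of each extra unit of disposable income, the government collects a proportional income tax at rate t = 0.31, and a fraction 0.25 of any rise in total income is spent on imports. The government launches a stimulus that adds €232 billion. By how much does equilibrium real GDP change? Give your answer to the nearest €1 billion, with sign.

+€363 billion

MPC = 1 − MPS = 1 − 0.115 = 0.885.
Spending multiplier = 1/(1 − c(1−t) + m) = 1/(1 − 0.885×0.69 + 0.25) = 1/0.63935 ≈ 1.564.
ΔY = k × ΔG = (+€232 billion) / 0.63935 ≈ +€363 billion.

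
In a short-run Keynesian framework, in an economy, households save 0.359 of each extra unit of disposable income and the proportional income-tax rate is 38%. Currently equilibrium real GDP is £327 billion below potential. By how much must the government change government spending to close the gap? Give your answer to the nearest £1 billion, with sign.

MPC = 1 − MPS = 1 − 0.359 = 0.641.
Spending multiplier = 1/(1 − c(1−t)) = 1/(1 − 0.641×0.62) = 1/0.60258 ≈ 1.66.
Need ΔY = +£327 billion, so ΔG = ΔY/k = (+£327 billion) × 0.60258 ≈ +£197 billion.
The government should increase government spending by £197 billion.

+£197 billion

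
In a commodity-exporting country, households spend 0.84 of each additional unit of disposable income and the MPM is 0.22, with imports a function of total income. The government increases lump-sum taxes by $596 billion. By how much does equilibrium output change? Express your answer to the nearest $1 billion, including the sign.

−$1,317 billion

A lump-sum tax change of +$596 billion shifts disposable income by −$596 billion; first-round consumption changes by −c × ΔT = −0.84 × (+$596 billion) = −$500.64 billion.
Expenditure multiplier = 1/(1 − c + m) = 1/(1 − 0.84 + 0.22) = 1/0.38 ≈ 2.632.
The tax multiplier is −c × k ≈ −2.211, so ΔY = k × (−c·ΔT) = (−$500.64 billion) / 0.38 ≈ −$1,317 billion.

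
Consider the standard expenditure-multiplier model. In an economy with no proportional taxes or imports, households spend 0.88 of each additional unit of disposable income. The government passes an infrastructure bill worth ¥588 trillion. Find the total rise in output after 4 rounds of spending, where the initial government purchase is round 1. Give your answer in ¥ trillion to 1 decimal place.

Round 1 adds ΔG = ¥588 trillion; each later round is MPC = 0.88 times the previous.
After 4 rounds: 588 + 517.44 + 455.3472 + 400.705536 = ΔG·(1 − c^4)/(1 − c) = 588 × (1 − 0.59969536)/0.12 ≈ ¥1,961.5 trillion.

¥1,961.5 trillion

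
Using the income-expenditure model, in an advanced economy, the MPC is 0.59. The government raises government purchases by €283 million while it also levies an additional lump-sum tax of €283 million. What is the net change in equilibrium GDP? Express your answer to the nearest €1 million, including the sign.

Expenditure multiplier = 1/(1 − MPC) = 1/(1 − 0.59) = 1/0.41 ≈ 2.439.
ΔG contributes k·ΔG = (+€283 million) / 0.41 ≈ +€690.2 million.
ΔT of +€283 million changes first-round spending by −c·ΔT = −€166.97 million, contributing k·(−c·ΔT) = (−€166.97 million) / 0.41 ≈ −€407.2 million.
With ΔG = ΔT and no other leakages, the balanced-budget multiplier is 1, so ΔY = ΔG = +€283 million.

+€283 million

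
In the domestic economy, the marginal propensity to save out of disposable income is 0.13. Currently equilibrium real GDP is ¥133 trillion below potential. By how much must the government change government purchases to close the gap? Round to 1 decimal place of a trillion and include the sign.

MPC = 1 − MPS = 1 − 0.13 = 0.87.
Spending multiplier = 1/(1 − MPC) = 1/(1 − 0.87) = 1/0.13 ≈ 7.692.
Need ΔY = +¥133 trillion, so ΔG = ΔY/k = (+¥133 trillion) × 0.13 ≈ +¥17.3 trillion.
The government should increase government purchases by ¥17.3 trillion.

+¥17.3 trillion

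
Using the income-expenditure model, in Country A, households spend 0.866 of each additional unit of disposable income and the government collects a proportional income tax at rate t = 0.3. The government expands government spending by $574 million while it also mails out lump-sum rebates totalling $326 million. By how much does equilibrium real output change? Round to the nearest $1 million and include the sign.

+$2,174 million

Expenditure multiplier = 1/(1 − c(1−t)) = 1/(1 − 0.866×0.7) = 1/0.3938 ≈ 2.539.
ΔG contributes k·ΔG = (+$574 million) / 0.3938 ≈ +$1,457.6 million.
ΔT of −$326 million changes first-round spending by −c·ΔT = +$282.316 million, contributing k·(−c·ΔT) = (+$282.316 million) / 0.3938 ≈ +$716.9 million.
Net ΔY = k(ΔG − c·ΔT) = (+$856.316 million) / 0.3938 ≈ +$2,174 million.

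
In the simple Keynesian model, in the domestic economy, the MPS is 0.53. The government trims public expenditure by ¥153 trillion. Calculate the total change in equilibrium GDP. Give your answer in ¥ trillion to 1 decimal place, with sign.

MPC = 1 − MPS = 1 − 0.53 = 0.47.
Government-spending multiplier = 1/(1 − MPC) = 1/(1 − 0.47) = 1/0.53 ≈ 1.887.
ΔY = k × ΔG = (−¥153 trillion) / 0.53 ≈ −¥288.7 trillion.

−¥288.7 trillion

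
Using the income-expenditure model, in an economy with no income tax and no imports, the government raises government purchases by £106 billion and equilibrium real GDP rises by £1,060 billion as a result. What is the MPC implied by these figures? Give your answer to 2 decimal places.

Implied spending multiplier k = ΔY/ΔG = 1,060/106 = 10.
Since k = 1/(1 − MPC), MPC = 1 − 1/k = 1 − ΔG/ΔY = 1 − 106/1,060 = 0.90.

0.90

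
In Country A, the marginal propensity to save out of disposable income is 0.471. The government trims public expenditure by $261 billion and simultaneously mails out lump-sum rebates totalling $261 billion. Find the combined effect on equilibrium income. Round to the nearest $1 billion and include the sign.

−$261 billion

MPC = 1 − MPS = 1 − 0.471 = 0.529.
Expenditure multiplier = 1/(1 − MPC) = 1/(1 − 0.529) = 1/0.471 ≈ 2.123.
ΔG contributes k·ΔG = (−$261 billion) / 0.471 ≈ −$554.1 billion.
ΔT of −$261 billion changes first-round spending by −c·ΔT = +$138.069 billion, contributing k·(−c·ΔT) = (+$138.069 billion) / 0.471 ≈ +$293.1 billion.
With ΔG = ΔT and no other leakages, the balanced-budget multiplier is 1, so ΔY = ΔG = −$261 billion.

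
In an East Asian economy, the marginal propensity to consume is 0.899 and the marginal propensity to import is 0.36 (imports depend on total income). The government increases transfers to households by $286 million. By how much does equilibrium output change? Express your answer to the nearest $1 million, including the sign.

+$558 million

The transfer change shifts disposable income by +$286 million, so first-round consumption changes by c·ΔTR = 0.899 × (+$286 million) = +$257.114 million.
Expenditure multiplier = 1/(1 − c + m) = 1/(1 − 0.899 + 0.36) = 1/0.461 ≈ 2.169.
The transfer multiplier is c × k ≈ 1.95, so ΔY = k × (c·ΔTR) = (+$257.114 million) / 0.461 ≈ +$558 million.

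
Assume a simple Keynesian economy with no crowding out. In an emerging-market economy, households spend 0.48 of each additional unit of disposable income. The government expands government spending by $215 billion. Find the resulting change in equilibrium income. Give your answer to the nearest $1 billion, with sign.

+$413 billion

Expenditure multiplier = 1/(1 − MPC) = 1/(1 − 0.48) = 1/0.52 ≈ 1.923.
ΔY = k × ΔG = (+$215 billion) / 0.52 ≈ +$413 billion.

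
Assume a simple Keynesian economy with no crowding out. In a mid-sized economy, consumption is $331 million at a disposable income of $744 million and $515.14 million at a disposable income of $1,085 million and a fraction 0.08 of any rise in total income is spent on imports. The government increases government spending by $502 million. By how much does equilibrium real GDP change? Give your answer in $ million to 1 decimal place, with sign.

+$929.6 million

MPC = ΔC/ΔYd = (515.14 − 331)/(1,085 − 744) = 184.14/341 = 0.54.
Government-spending multiplier = 1/(1 − c + m) = 1/(1 − 0.54 + 0.08) = 1/0.54 ≈ 1.852.
ΔY = k × ΔG = (+$502 million) / 0.54 ≈ +$929.6 million.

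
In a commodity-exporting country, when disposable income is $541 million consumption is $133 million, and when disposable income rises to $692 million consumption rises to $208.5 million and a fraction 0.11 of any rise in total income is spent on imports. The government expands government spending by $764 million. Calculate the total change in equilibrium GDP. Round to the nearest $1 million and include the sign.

MPC = ΔC/ΔYd = (208.5 − 133)/(692 − 541) = 75.5/151 = 0.5.
Government-spending multiplier = 1/(1 − c + m) = 1/(1 − 0.5 + 0.11) = 1/0.61 ≈ 1.639.
ΔY = k × ΔG = (+$764 million) / 0.61 ≈ +$1,252 million.

+$1,252 million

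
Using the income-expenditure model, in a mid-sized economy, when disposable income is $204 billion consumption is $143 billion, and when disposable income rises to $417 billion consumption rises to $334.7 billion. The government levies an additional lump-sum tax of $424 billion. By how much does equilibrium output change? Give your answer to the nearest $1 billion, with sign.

MPC = ΔC/ΔYd = (334.7 − 143)/(417 − 204) = 191.7/213 = 0.9.
A lump-sum tax change of +$424 billion shifts disposable income by −$424 billion; first-round consumption changes by −c × ΔT = −0.9 × (+$424 billion) = −$381.6 billion.
Expenditure multiplier = 1/(1 − MPC) = 1/(1 − 0.9) = 1/0.1 = 10.
The tax multiplier is −c × k = −9, so ΔY = k × (−c·ΔT) = (−$381.6 billion) / 0.1 = −$3,816 billion.

−$3,816 billion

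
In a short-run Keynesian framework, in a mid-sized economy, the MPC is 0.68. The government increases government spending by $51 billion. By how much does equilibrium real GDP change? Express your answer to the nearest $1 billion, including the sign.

+$159 billion

Spending multiplier = 1/(1 − MPC) = 1/(1 − 0.68) = 1/0.32 = 3.125.
ΔY = k × ΔG = (+$51 billion) / 0.32 ≈ +$159 billion.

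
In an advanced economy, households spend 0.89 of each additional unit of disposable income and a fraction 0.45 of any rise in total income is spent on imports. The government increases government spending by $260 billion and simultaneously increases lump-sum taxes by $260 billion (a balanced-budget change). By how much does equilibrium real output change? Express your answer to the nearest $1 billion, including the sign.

Expenditure multiplier = 1/(1 − c + m) = 1/(1 − 0.89 + 0.45) = 1/0.56 ≈ 1.786.
ΔG contributes k·ΔG = (+$260 billion) / 0.56 ≈ +$464.3 billion.
ΔT of +$260 billion changes first-round spending by −c·ΔT = −$231.4 billion, contributing k·(−c·ΔT) = (−$231.4 billion) / 0.56 ≈ −$413.2 billion.
Net ΔY = k(ΔG − c·ΔT) = (+$28.6 billion) / 0.56 ≈ +$51 billion.

+$51 billion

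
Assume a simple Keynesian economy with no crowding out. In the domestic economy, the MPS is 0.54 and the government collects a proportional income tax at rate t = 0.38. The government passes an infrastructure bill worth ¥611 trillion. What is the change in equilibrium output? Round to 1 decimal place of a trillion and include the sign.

+¥854.8 trillion

MPC = 1 − MPS = 1 − 0.54 = 0.46.
Spending multiplier = 1/(1 − c(1−t)) = 1/(1 − 0.46×0.62) = 1/0.7148 ≈ 1.399.
ΔY = k × ΔG = (+¥611 trillion) / 0.7148 ≈ +¥854.8 trillion.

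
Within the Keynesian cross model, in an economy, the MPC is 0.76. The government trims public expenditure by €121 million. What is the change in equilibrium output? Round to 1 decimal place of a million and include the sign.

−€504.2 million

Expenditure multiplier = 1/(1 − MPC) = 1/(1 − 0.76) = 1/0.24 ≈ 4.167.
ΔY = k × ΔG = (−€121 million) / 0.24 ≈ −€504.2 million.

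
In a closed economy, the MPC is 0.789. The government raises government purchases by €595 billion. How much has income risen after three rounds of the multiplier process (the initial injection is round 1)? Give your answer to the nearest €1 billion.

€1,435 billion

Round 1 adds ΔG = €595 billion; each later round is MPC = 0.789 times the previous.
After 3 rounds: 595 + 469.455 + 370.399995 = ΔG·(1 − c^3)/(1 − c) = 595 × (1 − 0.491169069)/0.211 ≈ €1,435 billion.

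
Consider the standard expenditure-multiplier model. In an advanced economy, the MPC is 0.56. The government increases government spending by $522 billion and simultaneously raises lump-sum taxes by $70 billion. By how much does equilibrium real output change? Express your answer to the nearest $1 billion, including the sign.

Expenditure multiplier = 1/(1 − MPC) = 1/(1 − 0.56) = 1/0.44 ≈ 2.273.
ΔG contributes k·ΔG = (+$522 billion) / 0.44 ≈ +$1,186.4 billion.
ΔT of +$70 billion changes first-round spending by −c·ΔT = −$39.2 billion, contributing k·(−c·ΔT) = (−$39.2 billion) / 0.44 ≈ −$89.1 billion.
Net ΔY = k(ΔG − c·ΔT) = (+$482.8 billion) / 0.44 ≈ +$1,097 billion.

+$1,097 billion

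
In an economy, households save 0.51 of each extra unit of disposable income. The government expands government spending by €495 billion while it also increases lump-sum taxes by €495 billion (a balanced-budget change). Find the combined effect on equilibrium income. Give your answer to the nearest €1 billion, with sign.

MPC = 1 − MPS = 1 − 0.51 = 0.49.
Expenditure multiplier = 1/(1 − MPC) = 1/(1 − 0.49) = 1/0.51 ≈ 1.961.
ΔG contributes k·ΔG = (+€495 billion) / 0.51 ≈ +€970.6 billion.
ΔT of +€495 billion changes first-round spending by −c·ΔT = −€242.55 billion, contributing k·(−c·ΔT) = (−€242.55 billion) / 0.51 ≈ −€475.6 billion.
With ΔG = ΔT and no other leakages, the balanced-budget multiplier is 1, so ΔY = ΔG = +€495 billion.

+€495 billion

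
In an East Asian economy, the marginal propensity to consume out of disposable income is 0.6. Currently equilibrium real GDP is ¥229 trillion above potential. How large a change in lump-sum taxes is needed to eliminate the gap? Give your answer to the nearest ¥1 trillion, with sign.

Spending multiplier = 1/(1 − MPC) = 1/(1 − 0.6) = 1/0.4 = 2.5.
Tax multiplier = −c·k = −0.6/0.4 = −1.5. Need ΔY = −¥229 trillion, so ΔT = ΔY/(−c·k) = −(−¥229 trillion) × 0.4 / 0.6 ≈ +¥153 trillion.
The government should raise lump-sum taxes by ¥153 trillion.

+¥153 trillion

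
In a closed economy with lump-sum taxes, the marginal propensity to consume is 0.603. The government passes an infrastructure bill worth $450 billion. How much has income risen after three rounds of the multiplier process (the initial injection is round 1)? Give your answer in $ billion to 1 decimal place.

$885.0 billion

Round 1 adds ΔG = $450 billion; each later round is MPC = 0.603 times the previous.
After 3 rounds: 450 + 271.35 + 163.62405 = ΔG·(1 − c^3)/(1 − c) = 450 × (1 − 0.219256227)/0.397 ≈ $885 billion.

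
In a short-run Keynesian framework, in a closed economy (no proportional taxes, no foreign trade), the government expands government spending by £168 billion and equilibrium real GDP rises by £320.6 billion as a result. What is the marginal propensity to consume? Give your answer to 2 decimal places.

Implied spending multiplier k = ΔY/ΔG = 320.6/168 ≈ 1.9083.
Since k = 1/(1 − MPC), MPC = 1 − 1/k = 1 − ΔG/ΔY = 1 − 168/320.6 ≈ 0.48.

0.48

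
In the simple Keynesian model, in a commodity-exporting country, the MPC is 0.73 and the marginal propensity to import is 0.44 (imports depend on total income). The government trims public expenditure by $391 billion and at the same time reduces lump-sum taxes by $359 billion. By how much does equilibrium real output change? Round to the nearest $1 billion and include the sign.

−$182 billion

Expenditure multiplier = 1/(1 − c + m) = 1/(1 − 0.73 + 0.44) = 1/0.71 ≈ 1.408.
ΔG contributes k·ΔG = (−$391 billion) / 0.71 ≈ −$550.7 billion.
ΔT of −$359 billion changes first-round spending by −c·ΔT = +$262.07 billion, contributing k·(−c·ΔT) = (+$262.07 billion) / 0.71 ≈ +$369.1 billion.
Net ΔY = k(ΔG − c·ΔT) = (−$128.93 billion) / 0.71 ≈ −$182 billion.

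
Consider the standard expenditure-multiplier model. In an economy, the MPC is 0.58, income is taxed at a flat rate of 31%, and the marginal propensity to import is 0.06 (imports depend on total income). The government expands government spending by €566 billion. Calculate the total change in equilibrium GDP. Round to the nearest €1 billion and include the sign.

Expenditure multiplier = 1/(1 − c(1−t) + m) = 1/(1 − 0.58×0.69 + 0.06) = 1/0.6598 ≈ 1.516.
ΔY = k × ΔG = (+€566 billion) / 0.6598 ≈ +€858 billion.

+€858 billion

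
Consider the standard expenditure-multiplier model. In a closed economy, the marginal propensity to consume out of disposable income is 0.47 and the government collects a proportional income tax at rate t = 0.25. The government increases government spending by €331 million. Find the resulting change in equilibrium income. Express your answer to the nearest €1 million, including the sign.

Expenditure multiplier = 1/(1 − c(1−t)) = 1/(1 − 0.47×0.75) = 1/0.6475 ≈ 1.544.
ΔY = k × ΔG = (+€331 million) / 0.6475 ≈ +€511 million.

+€511 million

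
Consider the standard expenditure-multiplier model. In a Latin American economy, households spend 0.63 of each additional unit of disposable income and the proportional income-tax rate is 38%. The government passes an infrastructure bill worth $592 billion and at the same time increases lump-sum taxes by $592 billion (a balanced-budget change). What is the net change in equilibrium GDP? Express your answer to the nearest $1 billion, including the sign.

+$359 billion

Expenditure multiplier = 1/(1 − c(1−t)) = 1/(1 − 0.63×0.62) = 1/0.6094 ≈ 1.641.
ΔG contributes k·ΔG = (+$592 billion) / 0.6094 ≈ +$971.4 billion.
ΔT of +$592 billion changes first-round spending by −c·ΔT = −$372.96 billion, contributing k·(−c·ΔT) = (−$372.96 billion) / 0.6094 ≈ −$612 billion.
Net ΔY = k(ΔG − c·ΔT) = (+$219.04 billion) / 0.6094 ≈ +$359 billion.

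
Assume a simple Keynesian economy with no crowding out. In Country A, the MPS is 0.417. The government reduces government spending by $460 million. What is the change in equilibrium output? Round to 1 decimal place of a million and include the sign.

MPC = 1 − MPS = 1 − 0.417 = 0.583.
Expenditure multiplier = 1/(1 − MPC) = 1/(1 − 0.583) = 1/0.417 ≈ 2.398.
ΔY = k × ΔG = (−$460 million) / 0.417 ≈ −$1,103.1 million.

−$1,103.1 million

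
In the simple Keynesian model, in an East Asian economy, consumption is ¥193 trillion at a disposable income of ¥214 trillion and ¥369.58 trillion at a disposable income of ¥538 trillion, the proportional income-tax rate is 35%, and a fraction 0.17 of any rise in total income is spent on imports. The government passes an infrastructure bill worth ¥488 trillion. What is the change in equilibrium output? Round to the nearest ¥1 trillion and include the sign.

+¥598 trillion

MPC = ΔC/ΔYd = (369.58 − 193)/(538 − 214) = 176.58/324 = 0.545.
Government-spending multiplier = 1/(1 − c(1−t) + m) = 1/(1 − 0.545×0.65 + 0.17) = 1/0.81575 ≈ 1.226.
ΔY = k × ΔG = (+¥488 trillion) / 0.81575 ≈ +¥598 trillion.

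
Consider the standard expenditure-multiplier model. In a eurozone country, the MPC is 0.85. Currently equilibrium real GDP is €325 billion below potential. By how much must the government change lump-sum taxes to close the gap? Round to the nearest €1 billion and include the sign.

Spending multiplier = 1/(1 − MPC) = 1/(1 − 0.85) = 1/0.15 ≈ 6.667.
Tax multiplier = −c·k = −0.85/0.15 ≈ −5.667. Need ΔY = +€325 billion, so ΔT = ΔY/(−c·k) = −(+€325 billion) × 0.15 / 0.85 ≈ −€57 billion.
The government should cut lump-sum taxes by €57 billion.

−€57 billion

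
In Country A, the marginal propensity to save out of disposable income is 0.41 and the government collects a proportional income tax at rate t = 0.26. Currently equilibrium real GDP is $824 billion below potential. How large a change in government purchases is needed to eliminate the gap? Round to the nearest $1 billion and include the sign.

MPC = 1 − MPS = 1 − 0.41 = 0.59.
Spending multiplier = 1/(1 − c(1−t)) = 1/(1 − 0.59×0.74) = 1/0.5634 ≈ 1.775.
Need ΔY = +$824 billion, so ΔG = ΔY/k = (+$824 billion) × 0.5634 ≈ +$464 billion.
The government should increase government purchases by $464 billion.

+$464 billion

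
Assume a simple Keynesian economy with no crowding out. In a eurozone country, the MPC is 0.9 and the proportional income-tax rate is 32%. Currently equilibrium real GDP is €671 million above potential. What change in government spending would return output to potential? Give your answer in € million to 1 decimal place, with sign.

−€260.3 million

Spending multiplier = 1/(1 − c(1−t)) = 1/(1 − 0.9×0.68) = 1/0.388 ≈ 2.577.
Need ΔY = −€671 million, so ΔG = ΔY/k = (−€671 million) × 0.388 ≈ −€260.3 million.
The government should cut government spending by €260.3 million.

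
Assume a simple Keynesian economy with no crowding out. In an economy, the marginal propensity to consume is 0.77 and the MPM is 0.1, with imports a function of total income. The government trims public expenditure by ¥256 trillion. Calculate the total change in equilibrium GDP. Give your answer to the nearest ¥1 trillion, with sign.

Spending multiplier = 1/(1 − c + m) = 1/(1 − 0.77 + 0.1) = 1/0.33 ≈ 3.03.
ΔY = k × ΔG = (−¥256 trillion) / 0.33 ≈ −¥776 trillion.

−¥776 trillion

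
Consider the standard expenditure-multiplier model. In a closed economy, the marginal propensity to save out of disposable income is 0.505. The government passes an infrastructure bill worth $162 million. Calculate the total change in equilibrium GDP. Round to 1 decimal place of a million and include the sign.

MPC = 1 − MPS = 1 − 0.505 = 0.495.
Government-spending multiplier = 1/(1 − MPC) = 1/(1 − 0.495) = 1/0.505 ≈ 1.98.
ΔY = k × ΔG = (+$162 million) / 0.505 ≈ +$320.8 million.

+$320.8 million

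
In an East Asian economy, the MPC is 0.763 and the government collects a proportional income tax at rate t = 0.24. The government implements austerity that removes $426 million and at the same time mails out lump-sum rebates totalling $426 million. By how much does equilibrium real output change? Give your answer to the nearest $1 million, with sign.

Expenditure multiplier = 1/(1 − c(1−t)) = 1/(1 − 0.763×0.76) = 1/0.42012 ≈ 2.38.
ΔG contributes k·ΔG = (−$426 million) / 0.42012 ≈ −$1,014 million.
ΔT of −$426 million changes first-round spending by −c·ΔT = +$325.038 million, contributing k·(−c·ΔT) = (+$325.038 million) / 0.42012 ≈ +$773.7 million.
Net ΔY = k(ΔG − c·ΔT) = (−$100.962 million) / 0.42012 ≈ −$240 million.

−$240 million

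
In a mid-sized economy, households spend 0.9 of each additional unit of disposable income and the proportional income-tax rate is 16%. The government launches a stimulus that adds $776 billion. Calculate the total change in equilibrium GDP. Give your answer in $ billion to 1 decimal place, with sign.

+$3,180.3 billion

Spending multiplier = 1/(1 − c(1−t)) = 1/(1 − 0.9×0.84) = 1/0.244 ≈ 4.098.
ΔY = k × ΔG = (+$776 billion) / 0.244 ≈ +$3,180.3 billion.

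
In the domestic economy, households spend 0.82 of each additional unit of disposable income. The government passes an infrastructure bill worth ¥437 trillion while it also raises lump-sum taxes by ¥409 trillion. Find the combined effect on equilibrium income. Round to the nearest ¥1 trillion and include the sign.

+¥565 trillion

Expenditure multiplier = 1/(1 − MPC) = 1/(1 − 0.82) = 1/0.18 ≈ 5.556.
ΔG contributes k·ΔG = (+¥437 trillion) / 0.18 ≈ +¥2,427.8 trillion.
ΔT of +¥409 trillion changes first-round spending by −c·ΔT = −¥335.38 trillion, contributing k·(−c·ΔT) = (−¥335.38 trillion) / 0.18 ≈ −¥1,863.2 trillion.
Net ΔY = k(ΔG − c·ΔT) = (+¥101.62 trillion) / 0.18 ≈ +¥565 trillion.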